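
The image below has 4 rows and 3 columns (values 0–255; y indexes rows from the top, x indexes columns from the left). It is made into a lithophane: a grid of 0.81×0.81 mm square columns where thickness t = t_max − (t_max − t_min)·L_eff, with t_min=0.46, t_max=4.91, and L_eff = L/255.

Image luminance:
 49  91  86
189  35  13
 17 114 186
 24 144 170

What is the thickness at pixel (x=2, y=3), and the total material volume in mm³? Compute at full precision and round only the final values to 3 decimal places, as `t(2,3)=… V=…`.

t(2,3)=1.943 V=25.857

span = t_max - t_min = 4.91 - 0.46 = 4.450
L(2,3) = 170, L_eff = 170/255 = 0.666667
t(2,3) = 4.91 - 4.450·0.666667 = 1.943
Σt over all 4·3 pixels = 20099/510 ≈ 39.4098039
V = pitch²·Σt = 0.81²·20099/510 = 25.857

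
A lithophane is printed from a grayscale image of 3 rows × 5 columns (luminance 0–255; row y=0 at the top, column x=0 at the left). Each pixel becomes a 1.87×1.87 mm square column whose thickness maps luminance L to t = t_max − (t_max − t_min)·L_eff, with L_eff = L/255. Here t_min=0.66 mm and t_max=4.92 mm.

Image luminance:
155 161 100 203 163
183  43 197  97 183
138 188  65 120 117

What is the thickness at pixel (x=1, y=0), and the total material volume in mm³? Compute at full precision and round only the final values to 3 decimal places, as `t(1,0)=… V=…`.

span = t_max - t_min = 4.92 - 0.66 = 4.260
L(1,0) = 161, L_eff = 161/255 = 0.631373
t(1,0) = 4.92 - 4.260·0.631373 = 2.230
Σt over all 3·5 pixels = 163627/4250 ≈ 38.5004706
V = pitch²·Σt = 1.87²·163627/4250 = 134.632

t(1,0)=2.230 V=134.632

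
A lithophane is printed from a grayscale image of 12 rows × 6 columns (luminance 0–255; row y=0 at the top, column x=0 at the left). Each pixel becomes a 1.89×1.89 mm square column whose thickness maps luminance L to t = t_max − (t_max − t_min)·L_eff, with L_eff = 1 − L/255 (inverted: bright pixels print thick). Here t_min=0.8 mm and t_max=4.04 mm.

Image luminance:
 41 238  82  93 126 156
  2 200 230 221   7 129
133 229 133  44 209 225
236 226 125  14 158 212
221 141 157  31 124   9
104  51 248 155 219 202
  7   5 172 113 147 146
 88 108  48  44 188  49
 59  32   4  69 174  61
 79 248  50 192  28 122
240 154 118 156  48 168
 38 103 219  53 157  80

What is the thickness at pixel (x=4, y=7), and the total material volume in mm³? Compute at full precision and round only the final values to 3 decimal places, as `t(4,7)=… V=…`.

t(4,7)=3.189 V=609.604

span = t_max - t_min = 4.04 - 0.8 = 3.240
L(4,7) = 188, L_eff = 1 - 188/255 = 0.262745 (inverted)
t(4,7) = 4.04 - 3.240·0.262745 = 3.189
Σt over all 12·6 pixels = 362646/2125 ≈ 170.6569412
V = pitch²·Σt = 1.89²·362646/2125 = 609.604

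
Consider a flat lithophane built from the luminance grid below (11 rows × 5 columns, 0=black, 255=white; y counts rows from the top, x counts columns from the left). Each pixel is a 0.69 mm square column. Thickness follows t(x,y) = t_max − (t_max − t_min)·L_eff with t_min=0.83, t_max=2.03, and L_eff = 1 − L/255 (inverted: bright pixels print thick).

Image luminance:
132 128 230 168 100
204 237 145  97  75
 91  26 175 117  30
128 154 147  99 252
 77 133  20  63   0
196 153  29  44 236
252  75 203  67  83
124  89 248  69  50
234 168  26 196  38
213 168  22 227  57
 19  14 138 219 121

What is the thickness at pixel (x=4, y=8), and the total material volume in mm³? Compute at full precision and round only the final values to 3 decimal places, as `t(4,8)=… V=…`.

span = t_max - t_min = 2.03 - 0.83 = 1.200
L(4,8) = 38, L_eff = 1 - 38/255 = 0.850980 (inverted)
t(4,8) = 2.03 - 1.200·0.850980 = 1.009
Σt over all 11·5 pixels = 132053/1700 ≈ 77.6782353
V = pitch²·Σt = 0.69²·132053/1700 = 36.983

t(4,8)=1.009 V=36.983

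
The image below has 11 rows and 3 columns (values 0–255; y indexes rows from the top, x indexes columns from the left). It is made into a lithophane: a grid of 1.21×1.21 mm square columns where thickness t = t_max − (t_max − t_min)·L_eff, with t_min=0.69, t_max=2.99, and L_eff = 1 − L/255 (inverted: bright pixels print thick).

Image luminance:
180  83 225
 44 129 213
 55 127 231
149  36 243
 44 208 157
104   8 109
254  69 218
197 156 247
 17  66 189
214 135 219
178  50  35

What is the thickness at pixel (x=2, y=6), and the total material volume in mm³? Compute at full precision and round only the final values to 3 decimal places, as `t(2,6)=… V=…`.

t(2,6)=2.656 V=93.938

span = t_max - t_min = 2.99 - 0.69 = 2.300
L(2,6) = 218, L_eff = 1 - 218/255 = 0.145098 (inverted)
t(2,6) = 2.99 - 2.300·0.145098 = 2.656
Σt over all 11·3 pixels = 327221/5100 ≈ 64.1609804
V = pitch²·Σt = 1.21²·327221/5100 = 93.938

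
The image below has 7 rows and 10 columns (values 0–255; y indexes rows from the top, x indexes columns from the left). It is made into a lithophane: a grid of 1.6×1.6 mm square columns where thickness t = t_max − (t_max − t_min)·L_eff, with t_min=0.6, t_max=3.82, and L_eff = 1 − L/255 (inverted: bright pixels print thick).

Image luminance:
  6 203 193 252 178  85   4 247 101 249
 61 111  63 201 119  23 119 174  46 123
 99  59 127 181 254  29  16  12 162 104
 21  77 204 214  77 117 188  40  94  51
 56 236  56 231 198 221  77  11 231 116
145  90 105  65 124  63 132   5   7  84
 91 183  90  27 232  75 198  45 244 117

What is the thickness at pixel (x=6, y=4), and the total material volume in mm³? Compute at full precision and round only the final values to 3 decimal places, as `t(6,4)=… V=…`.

t(6,4)=1.572 V=373.856

span = t_max - t_min = 3.82 - 0.6 = 3.220
L(6,4) = 77, L_eff = 1 - 77/255 = 0.698039 (inverted)
t(6,4) = 3.82 - 3.220·0.698039 = 1.572
Σt over all 7·10 pixels = 1861979/12750 ≈ 146.0375686
V = pitch²·Σt = 1.6²·1861979/12750 = 373.856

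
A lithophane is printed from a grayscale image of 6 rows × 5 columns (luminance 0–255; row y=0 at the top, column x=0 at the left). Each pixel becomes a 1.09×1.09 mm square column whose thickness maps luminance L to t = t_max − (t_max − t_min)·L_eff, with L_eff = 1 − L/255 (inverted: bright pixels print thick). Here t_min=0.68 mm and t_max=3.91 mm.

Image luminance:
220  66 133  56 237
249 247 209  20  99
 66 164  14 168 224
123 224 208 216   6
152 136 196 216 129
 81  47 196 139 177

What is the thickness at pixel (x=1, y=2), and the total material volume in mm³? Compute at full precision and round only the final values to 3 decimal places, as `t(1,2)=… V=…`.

t(1,2)=2.757 V=90.725

span = t_max - t_min = 3.91 - 0.68 = 3.230
L(1,2) = 164, L_eff = 1 - 164/255 = 0.356863 (inverted)
t(1,2) = 3.91 - 3.230·0.356863 = 2.757
Σt over all 6·5 pixels = 57271/750 ≈ 76.3613333
V = pitch²·Σt = 1.09²·57271/750 = 90.725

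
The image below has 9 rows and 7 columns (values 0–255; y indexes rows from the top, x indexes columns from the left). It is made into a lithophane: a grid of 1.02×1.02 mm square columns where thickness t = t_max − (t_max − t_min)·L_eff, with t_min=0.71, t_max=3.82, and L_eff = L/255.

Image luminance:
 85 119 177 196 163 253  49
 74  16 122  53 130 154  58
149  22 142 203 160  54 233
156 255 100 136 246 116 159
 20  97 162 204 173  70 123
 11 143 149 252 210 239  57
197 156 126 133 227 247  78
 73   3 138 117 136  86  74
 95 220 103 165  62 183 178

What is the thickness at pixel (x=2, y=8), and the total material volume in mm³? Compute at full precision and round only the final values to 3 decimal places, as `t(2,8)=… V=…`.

span = t_max - t_min = 3.82 - 0.71 = 3.110
L(2,8) = 103, L_eff = 103/255 = 0.403922
t(2,8) = 3.82 - 3.110·0.403922 = 2.564
Σt over all 9·7 pixels = 1165791/8500 ≈ 137.1518824
V = pitch²·Σt = 1.02²·1165791/8500 = 142.693

t(2,8)=2.564 V=142.693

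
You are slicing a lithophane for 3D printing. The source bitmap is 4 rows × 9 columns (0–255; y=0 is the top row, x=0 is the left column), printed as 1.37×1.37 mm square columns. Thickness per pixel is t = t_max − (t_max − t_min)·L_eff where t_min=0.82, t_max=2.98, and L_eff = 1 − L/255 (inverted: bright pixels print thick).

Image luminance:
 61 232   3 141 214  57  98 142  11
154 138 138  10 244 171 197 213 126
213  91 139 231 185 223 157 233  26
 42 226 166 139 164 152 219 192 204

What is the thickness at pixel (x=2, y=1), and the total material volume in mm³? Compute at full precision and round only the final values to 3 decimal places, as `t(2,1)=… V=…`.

t(2,1)=1.989 V=140.495

span = t_max - t_min = 2.98 - 0.82 = 2.160
L(2,1) = 138, L_eff = 1 - 138/255 = 0.458824 (inverted)
t(2,1) = 2.98 - 2.160·0.458824 = 1.989
Σt over all 4·9 pixels = 159066/2125 ≈ 74.8545882
V = pitch²·Σt = 1.37²·159066/2125 = 140.495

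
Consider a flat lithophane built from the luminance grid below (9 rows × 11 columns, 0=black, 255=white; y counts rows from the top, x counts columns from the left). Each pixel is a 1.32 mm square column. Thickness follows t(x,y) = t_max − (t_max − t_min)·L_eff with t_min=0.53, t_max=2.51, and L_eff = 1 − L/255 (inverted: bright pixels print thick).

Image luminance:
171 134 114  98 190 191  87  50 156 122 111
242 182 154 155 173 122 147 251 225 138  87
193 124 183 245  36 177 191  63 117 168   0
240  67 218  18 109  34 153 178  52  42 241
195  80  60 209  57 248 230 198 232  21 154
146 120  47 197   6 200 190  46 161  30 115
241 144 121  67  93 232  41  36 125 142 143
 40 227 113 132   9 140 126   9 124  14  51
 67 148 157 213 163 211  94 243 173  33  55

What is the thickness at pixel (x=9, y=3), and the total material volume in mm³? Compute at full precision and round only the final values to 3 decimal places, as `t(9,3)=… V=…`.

span = t_max - t_min = 2.51 - 0.53 = 1.980
L(9,3) = 42, L_eff = 1 - 42/255 = 0.835294 (inverted)
t(9,3) = 2.51 - 1.980·0.835294 = 0.856
Σt over all 9·11 pixels = 1305183/8500 ≈ 153.5509412
V = pitch²·Σt = 1.32²·1305183/8500 = 267.547

t(9,3)=0.856 V=267.547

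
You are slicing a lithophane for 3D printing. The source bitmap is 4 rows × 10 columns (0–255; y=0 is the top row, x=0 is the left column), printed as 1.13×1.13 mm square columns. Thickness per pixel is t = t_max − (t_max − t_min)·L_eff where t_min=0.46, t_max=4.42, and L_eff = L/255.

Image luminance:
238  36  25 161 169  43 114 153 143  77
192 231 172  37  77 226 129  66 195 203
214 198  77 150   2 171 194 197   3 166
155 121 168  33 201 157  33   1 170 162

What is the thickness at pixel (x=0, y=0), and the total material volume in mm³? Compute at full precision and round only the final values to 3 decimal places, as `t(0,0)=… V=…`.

span = t_max - t_min = 4.42 - 0.46 = 3.960
L(0,0) = 238, L_eff = 238/255 = 0.933333
t(0,0) = 4.42 - 3.960·0.933333 = 0.724
Σt over all 4·10 pixels = 40424/425 ≈ 95.1152941
V = pitch²·Σt = 1.13²·40424/425 = 121.453

t(0,0)=0.724 V=121.453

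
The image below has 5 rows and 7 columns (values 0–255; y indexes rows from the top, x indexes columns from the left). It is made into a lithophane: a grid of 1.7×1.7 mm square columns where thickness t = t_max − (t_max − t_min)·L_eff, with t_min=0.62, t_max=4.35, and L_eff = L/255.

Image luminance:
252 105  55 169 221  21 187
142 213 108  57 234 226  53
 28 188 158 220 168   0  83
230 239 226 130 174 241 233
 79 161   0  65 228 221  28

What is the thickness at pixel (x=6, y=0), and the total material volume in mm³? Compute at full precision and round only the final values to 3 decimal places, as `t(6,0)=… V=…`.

span = t_max - t_min = 4.35 - 0.62 = 3.730
L(6,0) = 187, L_eff = 187/255 = 0.733333
t(6,0) = 4.35 - 3.730·0.733333 = 1.615
Σt over all 5·7 pixels = 491009/6375 ≈ 77.0210196
V = pitch²·Σt = 1.7²·491009/6375 = 222.591

t(6,0)=1.615 V=222.591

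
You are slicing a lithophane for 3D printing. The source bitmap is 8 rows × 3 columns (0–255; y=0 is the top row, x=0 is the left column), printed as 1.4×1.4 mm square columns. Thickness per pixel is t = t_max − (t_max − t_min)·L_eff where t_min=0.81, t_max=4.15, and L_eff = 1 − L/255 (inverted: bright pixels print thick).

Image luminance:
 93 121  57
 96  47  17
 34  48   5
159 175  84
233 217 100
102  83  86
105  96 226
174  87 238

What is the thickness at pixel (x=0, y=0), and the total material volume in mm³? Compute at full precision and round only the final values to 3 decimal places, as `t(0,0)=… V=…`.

t(0,0)=2.028 V=106.981

span = t_max - t_min = 4.15 - 0.81 = 3.340
L(0,0) = 93, L_eff = 1 - 93/255 = 0.635294 (inverted)
t(0,0) = 4.15 - 3.340·0.635294 = 2.028
Σt over all 8·3 pixels = 695921/12750 ≈ 54.5820392
V = pitch²·Σt = 1.4²·695921/12750 = 106.981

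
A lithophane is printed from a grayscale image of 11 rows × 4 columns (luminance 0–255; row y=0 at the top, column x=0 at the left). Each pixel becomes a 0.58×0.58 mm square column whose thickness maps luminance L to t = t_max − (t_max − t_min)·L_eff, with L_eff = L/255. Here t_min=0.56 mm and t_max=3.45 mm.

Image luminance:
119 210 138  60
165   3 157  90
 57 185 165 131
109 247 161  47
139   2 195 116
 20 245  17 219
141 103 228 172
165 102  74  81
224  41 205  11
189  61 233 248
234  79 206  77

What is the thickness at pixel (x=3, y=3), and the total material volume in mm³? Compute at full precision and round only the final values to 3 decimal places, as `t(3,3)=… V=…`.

t(3,3)=2.917 V=28.682

span = t_max - t_min = 3.45 - 0.56 = 2.890
L(3,3) = 47, L_eff = 47/255 = 0.184314
t(3,3) = 3.45 - 2.890·0.184314 = 2.917
Σt over all 11·4 pixels = 85.262
V = pitch²·Σt = 0.58²·85.262 = 28.682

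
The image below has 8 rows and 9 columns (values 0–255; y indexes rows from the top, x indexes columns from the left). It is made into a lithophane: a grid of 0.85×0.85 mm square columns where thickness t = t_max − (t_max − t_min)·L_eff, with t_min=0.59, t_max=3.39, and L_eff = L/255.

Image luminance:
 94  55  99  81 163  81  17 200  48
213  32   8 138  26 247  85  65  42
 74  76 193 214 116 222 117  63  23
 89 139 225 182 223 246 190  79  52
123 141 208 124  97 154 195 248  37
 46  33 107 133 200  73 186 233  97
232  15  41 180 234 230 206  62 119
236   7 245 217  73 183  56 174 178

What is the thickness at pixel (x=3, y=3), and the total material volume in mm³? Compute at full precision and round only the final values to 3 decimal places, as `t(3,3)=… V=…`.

span = t_max - t_min = 3.39 - 0.59 = 2.800
L(3,3) = 182, L_eff = 182/255 = 0.713725
t(3,3) = 3.39 - 2.800·0.713725 = 1.392
Σt over all 8·9 pixels = 180442/1275 ≈ 141.5231373
V = pitch²·Σt = 0.85²·180442/1275 = 102.250

t(3,3)=1.392 V=102.250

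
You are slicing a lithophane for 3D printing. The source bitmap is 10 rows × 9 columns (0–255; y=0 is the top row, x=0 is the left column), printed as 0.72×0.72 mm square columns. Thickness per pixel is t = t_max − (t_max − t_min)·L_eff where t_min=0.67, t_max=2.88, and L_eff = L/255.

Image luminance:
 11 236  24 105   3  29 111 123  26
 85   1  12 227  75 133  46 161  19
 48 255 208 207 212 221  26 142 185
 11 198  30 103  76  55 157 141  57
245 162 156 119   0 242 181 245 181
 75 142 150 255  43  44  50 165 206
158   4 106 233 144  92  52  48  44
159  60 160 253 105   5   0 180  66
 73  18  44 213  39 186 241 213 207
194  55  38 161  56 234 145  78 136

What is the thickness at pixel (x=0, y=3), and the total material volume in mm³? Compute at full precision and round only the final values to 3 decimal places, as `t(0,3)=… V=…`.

t(0,3)=2.785 V=86.656

span = t_max - t_min = 2.88 - 0.67 = 2.210
L(0,3) = 11, L_eff = 11/255 = 0.043137
t(0,3) = 2.88 - 2.210·0.043137 = 2.785
Σt over all 10·9 pixels = 167.16
V = pitch²·Σt = 0.72²·167.16 = 86.656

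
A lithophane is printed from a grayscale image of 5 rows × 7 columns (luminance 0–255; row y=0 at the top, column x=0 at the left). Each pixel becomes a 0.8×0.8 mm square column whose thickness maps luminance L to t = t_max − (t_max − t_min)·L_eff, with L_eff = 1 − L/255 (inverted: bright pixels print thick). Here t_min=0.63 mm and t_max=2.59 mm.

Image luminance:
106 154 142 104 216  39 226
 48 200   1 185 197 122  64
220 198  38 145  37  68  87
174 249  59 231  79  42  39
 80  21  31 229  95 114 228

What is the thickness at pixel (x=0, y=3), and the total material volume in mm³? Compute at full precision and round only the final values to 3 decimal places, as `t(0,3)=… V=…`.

t(0,3)=1.967 V=35.107

span = t_max - t_min = 2.59 - 0.63 = 1.960
L(0,3) = 174, L_eff = 1 - 174/255 = 0.317647 (inverted)
t(0,3) = 2.59 - 1.960·0.317647 = 1.967
Σt over all 5·7 pixels = 1398803/25500 ≈ 54.8550196
V = pitch²·Σt = 0.8²·1398803/25500 = 35.107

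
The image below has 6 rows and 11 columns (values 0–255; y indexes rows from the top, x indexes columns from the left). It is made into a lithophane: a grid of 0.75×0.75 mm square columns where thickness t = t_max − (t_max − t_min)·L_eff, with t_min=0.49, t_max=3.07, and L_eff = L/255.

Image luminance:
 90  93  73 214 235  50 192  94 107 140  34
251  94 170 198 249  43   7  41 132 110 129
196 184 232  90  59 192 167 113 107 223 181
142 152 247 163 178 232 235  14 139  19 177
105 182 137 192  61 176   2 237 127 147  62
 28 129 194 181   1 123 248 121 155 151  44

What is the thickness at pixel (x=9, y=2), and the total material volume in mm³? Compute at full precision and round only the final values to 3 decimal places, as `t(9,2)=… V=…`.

t(9,2)=0.814 V=62.804

span = t_max - t_min = 3.07 - 0.49 = 2.580
L(9,2) = 223, L_eff = 223/255 = 0.874510
t(9,2) = 3.07 - 2.580·0.874510 = 0.814
Σt over all 6·11 pixels = 237261/2125 ≈ 111.6522353
V = pitch²·Σt = 0.75²·237261/2125 = 62.804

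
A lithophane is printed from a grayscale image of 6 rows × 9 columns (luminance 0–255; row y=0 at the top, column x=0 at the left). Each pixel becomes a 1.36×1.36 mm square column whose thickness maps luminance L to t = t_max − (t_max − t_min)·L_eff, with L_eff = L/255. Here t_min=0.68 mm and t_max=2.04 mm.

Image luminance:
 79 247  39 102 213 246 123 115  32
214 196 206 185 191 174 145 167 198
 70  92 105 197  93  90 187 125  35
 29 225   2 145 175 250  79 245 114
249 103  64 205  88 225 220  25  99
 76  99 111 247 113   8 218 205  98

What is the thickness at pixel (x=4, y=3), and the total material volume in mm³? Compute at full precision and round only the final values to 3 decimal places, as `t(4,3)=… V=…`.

t(4,3)=1.107 V=128.949

span = t_max - t_min = 2.04 - 0.68 = 1.360
L(4,3) = 175, L_eff = 175/255 = 0.686275
t(4,3) = 2.04 - 1.360·0.686275 = 1.107
Σt over all 6·9 pixels = 26144/375 ≈ 69.7173333
V = pitch²·Σt = 1.36²·26144/375 = 128.949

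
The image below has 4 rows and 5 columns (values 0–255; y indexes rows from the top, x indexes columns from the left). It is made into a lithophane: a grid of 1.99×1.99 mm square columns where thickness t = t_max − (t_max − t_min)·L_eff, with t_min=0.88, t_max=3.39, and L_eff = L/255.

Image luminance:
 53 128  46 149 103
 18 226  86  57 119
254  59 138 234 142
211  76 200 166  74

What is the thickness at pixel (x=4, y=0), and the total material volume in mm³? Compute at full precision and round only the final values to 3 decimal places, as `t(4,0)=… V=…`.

span = t_max - t_min = 3.39 - 0.88 = 2.510
L(4,0) = 103, L_eff = 103/255 = 0.403922
t(4,0) = 3.39 - 2.510·0.403922 = 2.376
Σt over all 4·5 pixels = 1091611/25500 ≈ 42.8082745
V = pitch²·Σt = 1.99²·1091611/25500 = 169.525

t(4,0)=2.376 V=169.525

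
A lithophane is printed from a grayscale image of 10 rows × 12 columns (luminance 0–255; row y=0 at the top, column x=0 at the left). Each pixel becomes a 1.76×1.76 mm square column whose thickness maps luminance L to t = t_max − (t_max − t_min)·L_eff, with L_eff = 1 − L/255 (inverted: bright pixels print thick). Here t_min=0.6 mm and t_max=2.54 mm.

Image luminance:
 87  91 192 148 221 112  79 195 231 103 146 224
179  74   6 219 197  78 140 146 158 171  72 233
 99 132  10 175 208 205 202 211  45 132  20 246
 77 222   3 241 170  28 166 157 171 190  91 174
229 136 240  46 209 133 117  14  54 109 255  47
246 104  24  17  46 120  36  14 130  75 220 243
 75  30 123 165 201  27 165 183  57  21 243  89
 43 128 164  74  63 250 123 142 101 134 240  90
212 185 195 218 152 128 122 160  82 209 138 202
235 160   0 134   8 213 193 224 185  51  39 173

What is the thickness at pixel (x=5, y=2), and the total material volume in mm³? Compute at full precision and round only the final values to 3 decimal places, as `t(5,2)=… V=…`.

span = t_max - t_min = 2.54 - 0.6 = 1.940
L(5,2) = 205, L_eff = 1 - 205/255 = 0.196078 (inverted)
t(5,2) = 2.54 - 1.940·0.196078 = 2.160
Σt over all 10·12 pixels = 83271/425 ≈ 195.9317647
V = pitch²·Σt = 1.76²·83271/425 = 606.918

t(5,2)=2.160 V=606.918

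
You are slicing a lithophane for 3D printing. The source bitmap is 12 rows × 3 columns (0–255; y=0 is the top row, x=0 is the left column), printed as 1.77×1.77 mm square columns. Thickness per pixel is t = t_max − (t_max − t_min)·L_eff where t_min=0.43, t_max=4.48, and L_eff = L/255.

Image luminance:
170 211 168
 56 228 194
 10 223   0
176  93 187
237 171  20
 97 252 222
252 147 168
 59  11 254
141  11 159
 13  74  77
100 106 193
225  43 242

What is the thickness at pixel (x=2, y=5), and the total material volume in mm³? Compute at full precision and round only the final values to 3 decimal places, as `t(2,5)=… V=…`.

span = t_max - t_min = 4.48 - 0.43 = 4.050
L(2,5) = 222, L_eff = 222/255 = 0.870588
t(2,5) = 4.48 - 4.050·0.870588 = 0.954
Σt over all 12·3 pixels = 69723/850 ≈ 82.0270588
V = pitch²·Σt = 1.77²·69723/850 = 256.983

t(2,5)=0.954 V=256.983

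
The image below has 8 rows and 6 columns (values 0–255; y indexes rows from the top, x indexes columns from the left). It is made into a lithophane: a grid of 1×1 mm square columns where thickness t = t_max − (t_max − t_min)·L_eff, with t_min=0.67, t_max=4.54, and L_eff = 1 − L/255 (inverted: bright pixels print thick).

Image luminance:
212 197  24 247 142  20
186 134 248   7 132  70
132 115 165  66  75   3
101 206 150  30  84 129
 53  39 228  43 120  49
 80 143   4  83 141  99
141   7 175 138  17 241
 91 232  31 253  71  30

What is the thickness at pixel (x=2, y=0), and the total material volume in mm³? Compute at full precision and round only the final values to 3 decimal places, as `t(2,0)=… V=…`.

t(2,0)=1.034 V=113.870

span = t_max - t_min = 4.54 - 0.67 = 3.870
L(2,0) = 24, L_eff = 1 - 24/255 = 0.905882 (inverted)
t(2,0) = 4.54 - 3.870·0.905882 = 1.034
Σt over all 8·6 pixels = 241974/2125 ≈ 113.8701176
V = pitch²·Σt = 1²·241974/2125 = 113.870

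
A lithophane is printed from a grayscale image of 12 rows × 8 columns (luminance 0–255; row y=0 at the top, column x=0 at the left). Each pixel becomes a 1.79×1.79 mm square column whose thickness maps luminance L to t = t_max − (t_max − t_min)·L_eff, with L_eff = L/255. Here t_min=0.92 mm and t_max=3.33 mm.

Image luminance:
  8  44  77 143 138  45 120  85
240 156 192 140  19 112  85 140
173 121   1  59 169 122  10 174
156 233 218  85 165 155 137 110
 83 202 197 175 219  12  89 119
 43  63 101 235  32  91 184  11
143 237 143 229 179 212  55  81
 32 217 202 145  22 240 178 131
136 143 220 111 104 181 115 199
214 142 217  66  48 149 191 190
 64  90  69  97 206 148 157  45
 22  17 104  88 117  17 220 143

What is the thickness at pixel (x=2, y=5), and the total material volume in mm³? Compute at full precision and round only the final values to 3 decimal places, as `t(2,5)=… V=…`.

t(2,5)=2.375 V=655.938

span = t_max - t_min = 3.33 - 0.92 = 2.410
L(2,5) = 101, L_eff = 101/255 = 0.396078
t(2,5) = 3.33 - 2.410·0.396078 = 2.375
Σt over all 12·8 pixels = 1305079/6375 ≈ 204.7182745
V = pitch²·Σt = 1.79²·1305079/6375 = 655.938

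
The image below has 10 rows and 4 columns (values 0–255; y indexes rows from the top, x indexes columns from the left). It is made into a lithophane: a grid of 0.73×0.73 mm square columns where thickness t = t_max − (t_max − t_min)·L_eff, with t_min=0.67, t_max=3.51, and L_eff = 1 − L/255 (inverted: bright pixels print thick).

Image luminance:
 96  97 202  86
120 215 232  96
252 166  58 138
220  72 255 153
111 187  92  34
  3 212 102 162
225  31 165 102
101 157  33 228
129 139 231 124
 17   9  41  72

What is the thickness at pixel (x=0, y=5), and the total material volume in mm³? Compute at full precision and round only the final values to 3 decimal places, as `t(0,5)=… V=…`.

span = t_max - t_min = 3.51 - 0.67 = 2.840
L(0,5) = 3, L_eff = 1 - 3/255 = 0.988235 (inverted)
t(0,5) = 3.51 - 2.840·0.988235 = 0.703
Σt over all 10·4 pixels = 107513/1275 ≈ 84.3239216
V = pitch²·Σt = 0.73²·107513/1275 = 44.936

t(0,5)=0.703 V=44.936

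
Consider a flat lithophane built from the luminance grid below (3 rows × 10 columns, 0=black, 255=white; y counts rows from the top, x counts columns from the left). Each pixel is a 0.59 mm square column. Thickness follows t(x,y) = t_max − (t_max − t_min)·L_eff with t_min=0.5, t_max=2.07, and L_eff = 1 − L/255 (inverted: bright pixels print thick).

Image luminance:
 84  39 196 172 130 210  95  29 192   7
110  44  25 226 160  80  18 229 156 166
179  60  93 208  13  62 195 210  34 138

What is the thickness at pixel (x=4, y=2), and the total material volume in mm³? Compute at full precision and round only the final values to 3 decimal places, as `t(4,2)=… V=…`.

span = t_max - t_min = 2.07 - 0.5 = 1.570
L(4,2) = 13, L_eff = 1 - 13/255 = 0.949020 (inverted)
t(4,2) = 2.07 - 1.570·0.949020 = 0.580
Σt over all 3·10 pixels = 47071/1275 ≈ 36.9184314
V = pitch²·Σt = 0.59²·47071/1275 = 12.851

t(4,2)=0.580 V=12.851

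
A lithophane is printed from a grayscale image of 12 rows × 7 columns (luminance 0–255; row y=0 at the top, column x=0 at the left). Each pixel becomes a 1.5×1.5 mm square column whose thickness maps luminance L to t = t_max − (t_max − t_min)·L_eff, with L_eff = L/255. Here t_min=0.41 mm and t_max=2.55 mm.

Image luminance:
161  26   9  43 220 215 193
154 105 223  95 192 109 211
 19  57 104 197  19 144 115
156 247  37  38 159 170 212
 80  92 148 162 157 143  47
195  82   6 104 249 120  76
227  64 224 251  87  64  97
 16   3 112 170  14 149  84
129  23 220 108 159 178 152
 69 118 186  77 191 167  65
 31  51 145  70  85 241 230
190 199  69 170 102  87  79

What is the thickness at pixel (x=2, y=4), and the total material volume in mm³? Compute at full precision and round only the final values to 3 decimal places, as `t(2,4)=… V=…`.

t(2,4)=1.308 V=284.743

span = t_max - t_min = 2.55 - 0.41 = 2.140
L(2,4) = 148, L_eff = 148/255 = 0.580392
t(2,4) = 2.55 - 2.140·0.580392 = 1.308
Σt over all 12·7 pixels = 806771/6375 ≈ 126.5523137
V = pitch²·Σt = 1.5²·806771/6375 = 284.743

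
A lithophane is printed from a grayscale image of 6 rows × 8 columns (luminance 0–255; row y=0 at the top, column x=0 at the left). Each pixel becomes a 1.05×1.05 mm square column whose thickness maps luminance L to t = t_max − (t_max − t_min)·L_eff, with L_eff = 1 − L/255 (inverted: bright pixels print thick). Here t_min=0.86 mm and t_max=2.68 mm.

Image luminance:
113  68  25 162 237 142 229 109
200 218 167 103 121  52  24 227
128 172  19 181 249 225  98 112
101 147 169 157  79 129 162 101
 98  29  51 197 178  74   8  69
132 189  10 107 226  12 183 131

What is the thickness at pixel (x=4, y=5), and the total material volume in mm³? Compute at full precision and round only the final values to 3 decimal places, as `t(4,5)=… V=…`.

t(4,5)=2.473 V=93.668

span = t_max - t_min = 2.68 - 0.86 = 1.820
L(4,5) = 226, L_eff = 1 - 226/255 = 0.113725 (inverted)
t(4,5) = 2.68 - 1.820·0.113725 = 2.473
Σt over all 6·8 pixels = 84.96
V = pitch²·Σt = 1.05²·84.96 = 93.668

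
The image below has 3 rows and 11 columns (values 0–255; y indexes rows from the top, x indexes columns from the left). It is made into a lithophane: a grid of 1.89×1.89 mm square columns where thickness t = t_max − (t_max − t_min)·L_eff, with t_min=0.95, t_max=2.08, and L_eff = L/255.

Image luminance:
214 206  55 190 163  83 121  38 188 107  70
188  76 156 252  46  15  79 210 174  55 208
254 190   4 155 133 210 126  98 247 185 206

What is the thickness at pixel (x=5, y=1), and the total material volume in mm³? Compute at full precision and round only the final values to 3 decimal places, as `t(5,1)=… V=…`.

t(5,1)=2.014 V=170.760

span = t_max - t_min = 2.08 - 0.95 = 1.130
L(5,1) = 15, L_eff = 15/255 = 0.058824
t(5,1) = 2.08 - 1.130·0.058824 = 2.014
Σt over all 3·11 pixels = 609497/12750 ≈ 47.8036863
V = pitch²·Σt = 1.89²·609497/12750 = 170.760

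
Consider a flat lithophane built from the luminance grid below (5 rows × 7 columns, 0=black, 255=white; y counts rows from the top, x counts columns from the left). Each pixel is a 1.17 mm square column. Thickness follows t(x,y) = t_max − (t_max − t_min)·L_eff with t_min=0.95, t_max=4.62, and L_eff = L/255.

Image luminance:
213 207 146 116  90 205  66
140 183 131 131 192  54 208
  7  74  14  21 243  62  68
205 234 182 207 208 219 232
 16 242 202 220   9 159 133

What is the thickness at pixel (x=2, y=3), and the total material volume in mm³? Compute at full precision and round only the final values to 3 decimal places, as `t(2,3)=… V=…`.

span = t_max - t_min = 4.62 - 0.95 = 3.670
L(2,3) = 182, L_eff = 182/255 = 0.713725
t(2,3) = 4.62 - 3.670·0.713725 = 2.001
Σt over all 5·7 pixels = 2274037/25500 ≈ 89.1779216
V = pitch²·Σt = 1.17²·2274037/25500 = 122.076

t(2,3)=2.001 V=122.076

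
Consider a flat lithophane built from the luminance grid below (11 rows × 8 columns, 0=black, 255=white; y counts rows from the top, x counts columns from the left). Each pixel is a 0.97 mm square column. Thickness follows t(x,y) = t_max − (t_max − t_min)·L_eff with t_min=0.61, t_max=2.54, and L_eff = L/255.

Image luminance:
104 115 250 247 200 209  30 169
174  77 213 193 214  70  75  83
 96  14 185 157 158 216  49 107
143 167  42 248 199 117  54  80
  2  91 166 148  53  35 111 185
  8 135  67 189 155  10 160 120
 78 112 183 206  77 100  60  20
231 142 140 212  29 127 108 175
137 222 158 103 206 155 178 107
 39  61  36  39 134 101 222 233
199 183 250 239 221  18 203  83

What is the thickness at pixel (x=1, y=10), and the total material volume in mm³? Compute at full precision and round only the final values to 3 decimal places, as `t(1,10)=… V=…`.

t(1,10)=1.155 V=127.582

span = t_max - t_min = 2.54 - 0.61 = 1.930
L(1,10) = 183, L_eff = 183/255 = 0.717647
t(1,10) = 2.54 - 1.930·0.717647 = 1.155
Σt over all 11·8 pixels = 3457679/25500 ≈ 135.5952549
V = pitch²·Σt = 0.97²·3457679/25500 = 127.582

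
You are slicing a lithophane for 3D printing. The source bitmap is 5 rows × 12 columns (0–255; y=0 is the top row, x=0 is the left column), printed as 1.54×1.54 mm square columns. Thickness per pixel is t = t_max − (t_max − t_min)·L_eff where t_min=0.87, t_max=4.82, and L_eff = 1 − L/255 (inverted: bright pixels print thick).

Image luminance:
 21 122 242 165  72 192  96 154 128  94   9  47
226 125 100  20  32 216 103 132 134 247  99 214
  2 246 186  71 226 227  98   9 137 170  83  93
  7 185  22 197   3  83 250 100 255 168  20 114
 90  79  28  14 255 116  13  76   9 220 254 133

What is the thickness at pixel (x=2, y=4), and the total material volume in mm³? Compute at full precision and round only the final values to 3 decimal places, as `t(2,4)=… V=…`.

t(2,4)=1.304 V=389.366

span = t_max - t_min = 4.82 - 0.87 = 3.950
L(2,4) = 28, L_eff = 1 - 28/255 = 0.890196 (inverted)
t(2,4) = 4.82 - 3.950·0.890196 = 1.304
Σt over all 5·12 pixels = 837311/5100 ≈ 164.1786275
V = pitch²·Σt = 1.54²·837311/5100 = 389.366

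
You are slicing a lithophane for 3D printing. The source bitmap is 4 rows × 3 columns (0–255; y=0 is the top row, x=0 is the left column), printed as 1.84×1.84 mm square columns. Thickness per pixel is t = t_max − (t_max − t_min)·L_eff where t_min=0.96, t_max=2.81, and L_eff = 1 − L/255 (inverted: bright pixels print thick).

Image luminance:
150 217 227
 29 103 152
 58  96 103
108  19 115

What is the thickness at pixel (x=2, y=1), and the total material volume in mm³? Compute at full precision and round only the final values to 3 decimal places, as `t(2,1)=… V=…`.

span = t_max - t_min = 2.81 - 0.96 = 1.850
L(2,1) = 152, L_eff = 1 - 152/255 = 0.403922 (inverted)
t(2,1) = 2.81 - 1.850·0.403922 = 2.063
Σt over all 4·3 pixels = 21.51
V = pitch²·Σt = 1.84²·21.51 = 72.824

t(2,1)=2.063 V=72.824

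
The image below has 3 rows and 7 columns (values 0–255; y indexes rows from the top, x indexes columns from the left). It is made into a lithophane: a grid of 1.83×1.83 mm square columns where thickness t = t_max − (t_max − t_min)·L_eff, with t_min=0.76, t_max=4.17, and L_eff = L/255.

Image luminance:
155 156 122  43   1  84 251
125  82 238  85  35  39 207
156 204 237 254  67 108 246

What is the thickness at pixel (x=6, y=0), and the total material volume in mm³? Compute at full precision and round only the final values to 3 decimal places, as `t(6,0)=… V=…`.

span = t_max - t_min = 4.17 - 0.76 = 3.410
L(6,0) = 251, L_eff = 251/255 = 0.984314
t(6,0) = 4.17 - 3.410·0.984314 = 0.813
Σt over all 3·7 pixels = 20764/425 ≈ 48.8564706
V = pitch²·Σt = 1.83²·20764/425 = 163.615

t(6,0)=0.813 V=163.615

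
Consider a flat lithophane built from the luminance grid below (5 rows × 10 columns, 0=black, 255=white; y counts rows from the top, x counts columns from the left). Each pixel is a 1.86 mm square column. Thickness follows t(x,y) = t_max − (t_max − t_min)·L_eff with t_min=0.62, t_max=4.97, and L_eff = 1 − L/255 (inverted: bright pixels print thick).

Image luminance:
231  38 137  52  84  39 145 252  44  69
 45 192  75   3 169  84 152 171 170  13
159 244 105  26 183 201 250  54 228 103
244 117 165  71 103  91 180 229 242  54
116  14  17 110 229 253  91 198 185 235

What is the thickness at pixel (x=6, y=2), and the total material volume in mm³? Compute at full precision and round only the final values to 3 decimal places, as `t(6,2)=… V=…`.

span = t_max - t_min = 4.97 - 0.62 = 4.350
L(6,2) = 250, L_eff = 1 - 250/255 = 0.019608 (inverted)
t(6,2) = 4.97 - 4.350·0.019608 = 4.885
Σt over all 5·10 pixels = 122949/850 ≈ 144.6458824
V = pitch²·Σt = 1.86²·122949/850 = 500.417

t(6,2)=4.885 V=500.417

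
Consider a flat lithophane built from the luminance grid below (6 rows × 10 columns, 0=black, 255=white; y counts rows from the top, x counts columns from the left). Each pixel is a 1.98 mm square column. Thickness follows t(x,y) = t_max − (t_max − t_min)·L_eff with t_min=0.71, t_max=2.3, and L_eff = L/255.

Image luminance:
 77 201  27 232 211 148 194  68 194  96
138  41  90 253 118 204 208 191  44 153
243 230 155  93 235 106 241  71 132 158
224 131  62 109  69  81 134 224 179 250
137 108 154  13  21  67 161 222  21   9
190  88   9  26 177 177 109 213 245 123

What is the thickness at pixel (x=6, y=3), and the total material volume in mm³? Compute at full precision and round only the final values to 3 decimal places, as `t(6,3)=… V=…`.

t(6,3)=1.464 V=338.490

span = t_max - t_min = 2.3 - 0.71 = 1.590
L(6,3) = 134, L_eff = 134/255 = 0.525490
t(6,3) = 2.3 - 1.590·0.525490 = 1.464
Σt over all 6·10 pixels = 146779/1700 ≈ 86.3405882
V = pitch²·Σt = 1.98²·146779/1700 = 338.490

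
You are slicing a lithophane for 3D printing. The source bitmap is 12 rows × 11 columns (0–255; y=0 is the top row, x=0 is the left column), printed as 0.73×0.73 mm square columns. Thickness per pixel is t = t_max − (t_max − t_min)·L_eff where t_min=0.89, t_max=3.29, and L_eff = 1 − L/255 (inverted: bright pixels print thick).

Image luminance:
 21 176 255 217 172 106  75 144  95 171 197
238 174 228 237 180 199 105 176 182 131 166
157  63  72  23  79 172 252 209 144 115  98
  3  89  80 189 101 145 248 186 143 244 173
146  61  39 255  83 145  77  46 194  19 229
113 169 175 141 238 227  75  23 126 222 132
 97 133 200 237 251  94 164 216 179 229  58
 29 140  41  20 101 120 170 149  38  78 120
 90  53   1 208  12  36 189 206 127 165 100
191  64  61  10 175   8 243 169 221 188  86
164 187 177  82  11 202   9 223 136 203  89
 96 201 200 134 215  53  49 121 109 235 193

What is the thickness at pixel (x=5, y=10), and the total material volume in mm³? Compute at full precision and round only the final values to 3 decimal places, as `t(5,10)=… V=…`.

span = t_max - t_min = 3.29 - 0.89 = 2.400
L(5,10) = 202, L_eff = 1 - 202/255 = 0.207843 (inverted)
t(5,10) = 3.29 - 2.400·0.207843 = 2.791
Σt over all 12·11 pixels = 122413/425 ≈ 288.0305882
V = pitch²·Σt = 0.73²·122413/425 = 153.492

t(5,10)=2.791 V=153.492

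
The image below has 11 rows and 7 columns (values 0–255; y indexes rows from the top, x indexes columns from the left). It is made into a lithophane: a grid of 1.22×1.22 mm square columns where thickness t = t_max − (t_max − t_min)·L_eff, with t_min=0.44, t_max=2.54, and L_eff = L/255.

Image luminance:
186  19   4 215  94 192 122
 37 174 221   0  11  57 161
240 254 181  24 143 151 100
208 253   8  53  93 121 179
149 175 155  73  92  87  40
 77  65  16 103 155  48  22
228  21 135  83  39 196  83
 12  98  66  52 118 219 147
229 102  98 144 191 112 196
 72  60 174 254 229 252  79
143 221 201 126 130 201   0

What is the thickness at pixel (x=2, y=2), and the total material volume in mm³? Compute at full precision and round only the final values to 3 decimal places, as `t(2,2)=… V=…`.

span = t_max - t_min = 2.54 - 0.44 = 2.100
L(2,2) = 181, L_eff = 181/255 = 0.709804
t(2,2) = 2.54 - 2.100·0.709804 = 1.049
Σt over all 11·7 pixels = 117.6
V = pitch²·Σt = 1.22²·117.6 = 175.036

t(2,2)=1.049 V=175.036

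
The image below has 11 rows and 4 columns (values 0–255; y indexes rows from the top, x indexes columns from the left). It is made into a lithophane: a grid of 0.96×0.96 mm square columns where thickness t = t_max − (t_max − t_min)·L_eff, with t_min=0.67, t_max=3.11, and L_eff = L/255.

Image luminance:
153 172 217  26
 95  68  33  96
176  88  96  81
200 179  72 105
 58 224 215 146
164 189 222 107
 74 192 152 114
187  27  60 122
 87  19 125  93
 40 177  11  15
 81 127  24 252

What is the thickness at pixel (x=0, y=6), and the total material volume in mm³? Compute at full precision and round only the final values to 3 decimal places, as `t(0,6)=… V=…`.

span = t_max - t_min = 3.11 - 0.67 = 2.440
L(0,6) = 74, L_eff = 74/255 = 0.290196
t(0,6) = 3.11 - 2.440·0.290196 = 2.402
Σt over all 11·4 pixels = 557534/6375 ≈ 87.4563137
V = pitch²·Σt = 0.96²·557534/6375 = 80.600

t(0,6)=2.402 V=80.600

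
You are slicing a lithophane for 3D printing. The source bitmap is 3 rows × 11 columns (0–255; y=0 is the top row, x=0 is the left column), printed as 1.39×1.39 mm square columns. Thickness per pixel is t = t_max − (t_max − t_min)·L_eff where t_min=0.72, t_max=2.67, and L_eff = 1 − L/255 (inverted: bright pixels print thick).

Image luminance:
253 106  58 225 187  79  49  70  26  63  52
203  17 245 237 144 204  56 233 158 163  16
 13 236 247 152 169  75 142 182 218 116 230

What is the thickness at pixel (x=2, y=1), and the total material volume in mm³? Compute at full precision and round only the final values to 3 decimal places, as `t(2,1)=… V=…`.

t(2,1)=2.594 V=114.226

span = t_max - t_min = 2.67 - 0.72 = 1.950
L(2,1) = 245, L_eff = 1 - 245/255 = 0.039216 (inverted)
t(2,1) = 2.67 - 1.950·0.039216 = 2.594
Σt over all 3·11 pixels = 59.12
V = pitch²·Σt = 1.39²·59.12 = 114.226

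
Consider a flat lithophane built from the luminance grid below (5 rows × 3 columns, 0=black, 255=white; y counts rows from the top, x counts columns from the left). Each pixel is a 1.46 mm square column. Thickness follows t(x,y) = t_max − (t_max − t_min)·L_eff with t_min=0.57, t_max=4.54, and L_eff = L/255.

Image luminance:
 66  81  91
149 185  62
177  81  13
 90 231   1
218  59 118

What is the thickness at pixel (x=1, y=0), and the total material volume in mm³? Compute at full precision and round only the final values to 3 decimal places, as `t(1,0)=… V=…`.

span = t_max - t_min = 4.54 - 0.57 = 3.970
L(1,0) = 81, L_eff = 81/255 = 0.317647
t(1,0) = 4.54 - 3.970·0.317647 = 3.279
Σt over all 5·3 pixels = 273154/6375 ≈ 42.8476863
V = pitch²·Σt = 1.46²·273154/6375 = 91.334

t(1,0)=3.279 V=91.334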